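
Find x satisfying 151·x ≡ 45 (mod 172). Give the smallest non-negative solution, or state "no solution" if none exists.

47

First find gcd(151, 172):
172 = 1*151 + 21
151 = 7*21 + 4
21 = 5*4 + 1
4 = 4*1 + 0
gcd = 1, so a unique solution mod 172 exists.
Back-substitute for the Bézout coefficients:
1 = 21 − 5·4
1 = −5·151 + 36·21
1 = 36·172 − 41·151
So 151·(-41) ≡ 1 (mod 172), giving 151⁻¹ ≡ 131.
x ≡ 151⁻¹·45 ≡ 131·45 ≡ 47 (mod 172).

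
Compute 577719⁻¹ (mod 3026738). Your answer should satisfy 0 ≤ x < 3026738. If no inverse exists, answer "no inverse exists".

338337

gcd(3026738, 577719) by repeated division:
3026738 = 5·577719 + 138143
577719 = 4·138143 + 25147
138143 = 5·25147 + 12408
25147 = 2·12408 + 331
12408 = 37·331 + 161
331 = 2·161 + 9
161 = 17·9 + 8
9 = 1·8 + 1
8 = 8·1 + 0
gcd = 1, so the inverse exists. Back-substitute:
1 = 9 − 8
1 = −161 + 18·9
1 = 18·331 − 37·161
1 = −37·12408 + 1387·331
1 = 1387·25147 − 2811·12408
1 = −2811·138143 + 15442·25147
1 = 15442·577719 − 64579·138143
1 = −64579·3026738 + 338337·577719
So 577719·338337 ≡ 1 (mod 3026738).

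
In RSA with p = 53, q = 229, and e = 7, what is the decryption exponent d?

φ(n) = (p−1)(q−1) = 52·228 = 11856.
Need d with 7·d ≡ 1 (mod 11856). Apply the extended Euclidean algorithm:
11856 = 1693·7 + 5
7 = 1·5 + 2
5 = 2·2 + 1
2 = 2·1 + 0
Back-substitute:
1 = 5 − 2·2
1 = −2·7 + 3·5
1 = 3·11856 − 5081·7
So 7·(-5081) ≡ 1 (mod 11856), hence d ≡ -5081 ≡ 6775 (mod 11856).

6775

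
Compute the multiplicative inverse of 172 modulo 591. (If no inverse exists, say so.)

Run Euclid on (591, 172):
591 = 3×172 + 75
172 = 2×75 + 22
75 = 3×22 + 9
22 = 2×9 + 4
9 = 2×4 + 1
4 = 4×1 + 0
Since gcd(172, 591) = 1, back-substitute to write 1 as a combination:
1 = 9 − 2·4
1 = −2·22 + 5·9
1 = 5·75 − 17·22
1 = −17·172 + 39·75
1 = 39·591 − 134·172
Thus 172·(-134) ≡ 1 (mod 591); reducing, -134 mod 591 = 457.

457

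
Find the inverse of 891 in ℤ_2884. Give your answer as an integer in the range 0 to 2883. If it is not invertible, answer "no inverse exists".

123

Apply the Euclidean algorithm to 2884 and 891:
2884 = 3×891 + 211
891 = 4×211 + 47
211 = 4×47 + 23
47 = 2×23 + 1
23 = 23×1 + 0
gcd = 1, so the inverse exists. Back-substitute:
1 = 47 − 2·23
1 = −2·211 + 9·47
1 = 9·891 − 38·211
1 = −38·2884 + 123·891
So 891·123 ≡ 1 (mod 2884).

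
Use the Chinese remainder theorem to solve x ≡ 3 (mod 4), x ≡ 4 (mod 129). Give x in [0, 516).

391

Write x = 3 + 4·k. Then 4·k ≡ 4 − 3 ≡ 1 (mod 129).
Need 4⁻¹ mod 129. Extended Euclid on (129, 4):
129 = 32*4 + 1
4 = 4*1 + 0
Back-substitute:
1 = 129 − 32·4
4⁻¹ ≡ 97 (mod 129), so k ≡ 97·1 ≡ 97 (mod 129).
x = 3 + 4·97 = 391.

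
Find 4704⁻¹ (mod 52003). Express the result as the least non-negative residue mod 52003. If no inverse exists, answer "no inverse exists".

Euclidean algorithm on 52003, 4704:
52003 = 11×4704 + 259
4704 = 18×259 + 42
259 = 6×42 + 7
42 = 6×7 + 0
The gcd is 7, not 1, hence no inverse exists.

no inverse exists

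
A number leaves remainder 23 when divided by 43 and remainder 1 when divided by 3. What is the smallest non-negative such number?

Write x = 23 + 43·k. Then 43·k ≡ 1 − 23 ≡ 2 (mod 3).
Need 43⁻¹ mod 3. Extended Euclid on (3, 1):
3 = 3*1 + 0
43⁻¹ ≡ 1 (mod 3), so k ≡ 1·2 ≡ 2 (mod 3).
x = 23 + 43·2 = 109.

109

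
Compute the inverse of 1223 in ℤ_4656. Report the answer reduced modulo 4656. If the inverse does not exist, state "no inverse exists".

Extended Euclidean algorithm:
4656 = 3×1223 + 987
1223 = 1×987 + 236
987 = 4×236 + 43
236 = 5×43 + 21
43 = 2×21 + 1
21 = 21×1 + 0
The gcd is 1. Working backward:
1 = 43 − 2·21
1 = −2·236 + 11·43
1 = 11·987 − 46·236
1 = −46·1223 + 57·987
1 = 57·4656 − 217·1223
Hence 1223⁻¹ ≡ -217 ≡ 4439 (mod 4656).

4439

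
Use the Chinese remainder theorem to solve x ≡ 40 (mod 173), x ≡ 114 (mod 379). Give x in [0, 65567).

Write x = 40 + 173·k. Then 173·k ≡ 114 − 40 ≡ 74 (mod 379).
Need 173⁻¹ mod 379. Extended Euclid on (379, 173):
379 = 2·173 + 33
173 = 5·33 + 8
33 = 4·8 + 1
8 = 8·1 + 0
Back-substitute:
1 = 33 − 4·8
1 = −4·173 + 21·33
1 = 21·379 − 46·173
173⁻¹ ≡ 333 (mod 379), so k ≡ 333·74 ≡ 7 (mod 379).
x = 40 + 173·7 = 1251.

1251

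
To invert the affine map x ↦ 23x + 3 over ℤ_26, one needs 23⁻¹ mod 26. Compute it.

17

gcd(26, 23) by repeated division:
26 = 1×23 + 3
23 = 7×3 + 2
3 = 1×2 + 1
2 = 2×1 + 0
The gcd is 1. Working backward:
1 = 3 − 2
1 = −23 + 8·3
1 = 8·26 − 9·23
Hence 23⁻¹ ≡ -9 ≡ 17 (mod 26).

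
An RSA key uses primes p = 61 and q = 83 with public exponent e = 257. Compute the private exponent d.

2393

φ(n) = (p−1)(q−1) = 60·82 = 4920.
Need d with 257·d ≡ 1 (mod 4920). Apply the extended Euclidean algorithm:
4920 = 19*257 + 37
257 = 6*37 + 35
37 = 1*35 + 2
35 = 17*2 + 1
2 = 2*1 + 0
Back-substitute:
1 = 35 − 17·2
1 = −17·37 + 18·35
1 = 18·257 − 125·37
1 = −125·4920 + 2393·257
So 257·2393 ≡ 1 (mod 4920), hence d = 2393.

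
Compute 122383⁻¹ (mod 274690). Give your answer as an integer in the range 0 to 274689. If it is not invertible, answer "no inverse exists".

20957

Extended Euclidean algorithm:
274690 = 2×122383 + 29924
122383 = 4×29924 + 2687
29924 = 11×2687 + 367
2687 = 7×367 + 118
367 = 3×118 + 13
118 = 9×13 + 1
13 = 13×1 + 0
gcd = 1, so the inverse exists. Back-substitute:
1 = 118 − 9·13
1 = −9·367 + 28·118
1 = 28·2687 − 205·367
1 = −205·29924 + 2283·2687
1 = 2283·122383 − 9337·29924
1 = −9337·274690 + 20957·122383
So 122383·20957 ≡ 1 (mod 274690).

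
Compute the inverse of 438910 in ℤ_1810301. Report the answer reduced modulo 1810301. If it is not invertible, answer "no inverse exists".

1360516

gcd(1810301, 438910) by repeated division:
1810301 = 4*438910 + 54661
438910 = 8*54661 + 1622
54661 = 33*1622 + 1135
1622 = 1*1135 + 487
1135 = 2*487 + 161
487 = 3*161 + 4
161 = 40*4 + 1
4 = 4*1 + 0
Since gcd(438910, 1810301) = 1, back-substitute to write 1 as a combination:
1 = 161 − 40·4
1 = −40·487 + 121·161
1 = 121·1135 − 282·487
1 = −282·1622 + 403·1135
1 = 403·54661 − 13581·1622
1 = −13581·438910 + 109051·54661
1 = 109051·1810301 − 449785·438910
So 438910·(-449785) ≡ 1 (mod 1810301), and -449785 ≡ 1360516 (mod 1810301).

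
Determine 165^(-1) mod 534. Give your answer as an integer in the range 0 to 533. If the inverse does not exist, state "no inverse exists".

no inverse exists

Compute gcd(165, 534):
534 = 3·165 + 39
165 = 4·39 + 9
39 = 4·9 + 3
9 = 3·3 + 0
The gcd is 3, not 1, hence no inverse exists.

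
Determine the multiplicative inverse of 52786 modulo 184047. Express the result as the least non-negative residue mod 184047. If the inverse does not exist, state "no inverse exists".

19738

Run Euclid on (184047, 52786):
184047 = 3×52786 + 25689
52786 = 2×25689 + 1408
25689 = 18×1408 + 345
1408 = 4×345 + 28
345 = 12×28 + 9
28 = 3×9 + 1
9 = 9×1 + 0
Since gcd(52786, 184047) = 1, back-substitute to write 1 as a combination:
1 = 28 − 3·9
1 = −3·345 + 37·28
1 = 37·1408 − 151·345
1 = −151·25689 + 2755·1408
1 = 2755·52786 − 5661·25689
1 = −5661·184047 + 19738·52786
So 52786·19738 ≡ 1 (mod 184047).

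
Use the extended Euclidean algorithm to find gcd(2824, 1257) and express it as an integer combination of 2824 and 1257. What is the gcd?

Euclidean algorithm:
2824 = 2*1257 + 310
1257 = 4*310 + 17
310 = 18*17 + 4
17 = 4*4 + 1
4 = 4*1 + 0
gcd(2824, 1257) = 1.
Express as a combination:
1 = 17 − 4·4
1 = −4·310 + 73·17
1 = 73·1257 − 296·310
1 = −296·2824 + 665·1257
So 1 = (-296)·2824 + (665)·1257.

1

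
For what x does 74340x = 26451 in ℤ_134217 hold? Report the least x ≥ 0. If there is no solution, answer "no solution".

First find gcd(74340, 134217):
134217 = 1×74340 + 59877
74340 = 1×59877 + 14463
59877 = 4×14463 + 2025
14463 = 7×2025 + 288
2025 = 7×288 + 9
288 = 32×9 + 0
gcd = 9 and 9 | 26451, so solutions exist. Divide through by 9: 8260x ≡ 2939 (mod 14913).
Now find 8260⁻¹ mod 14913:
14913 = 1·8260 + 6653
8260 = 1·6653 + 1607
6653 = 4·1607 + 225
1607 = 7·225 + 32
225 = 7·32 + 1
32 = 32·1 + 0
Back-substitute:
1 = 225 − 7·32
1 = −7·1607 + 50·225
1 = 50·6653 − 207·1607
1 = −207·8260 + 257·6653
1 = 257·14913 − 464·8260
So 8260·(-464) ≡ 1 (mod 14913), i.e. 8260⁻¹ ≡ 14449.
Then x ≡ 14449·2939 ≡ 8300 (mod 14913); the smallest non-negative solution is x = 8300.

8300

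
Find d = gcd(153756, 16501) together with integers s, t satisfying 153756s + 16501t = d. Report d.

Repeated division:
153756 = 9·16501 + 5247
16501 = 3·5247 + 760
5247 = 6·760 + 687
760 = 1·687 + 73
687 = 9·73 + 30
73 = 2·30 + 13
30 = 2·13 + 4
13 = 3·4 + 1
4 = 4·1 + 0
gcd(153756, 16501) = 1.
Working backward:
1 = 13 − 3·4
1 = −3·30 + 7·13
1 = 7·73 − 17·30
1 = −17·687 + 160·73
1 = 160·760 − 177·687
1 = −177·5247 + 1222·760
1 = 1222·16501 − 3843·5247
1 = −3843·153756 + 35809·16501
So 1 = (-3843)·153756 + (35809)·16501.

1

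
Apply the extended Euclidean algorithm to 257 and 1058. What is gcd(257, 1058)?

Repeated division:
1058 = 4×257 + 30
257 = 8×30 + 17
30 = 1×17 + 13
17 = 1×13 + 4
13 = 3×4 + 1
4 = 4×1 + 0
gcd(257, 1058) = 1.
Working backward:
1 = 13 − 3·4
1 = −3·17 + 4·13
1 = 4·30 − 7·17
1 = −7·257 + 60·30
1 = 60·1058 − 247·257
So 1 = (60)·1058 + (-247)·257.

1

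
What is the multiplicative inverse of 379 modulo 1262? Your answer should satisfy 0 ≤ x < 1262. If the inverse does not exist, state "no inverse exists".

949

Run Euclid on (1262, 379):
1262 = 3×379 + 125
379 = 3×125 + 4
125 = 31×4 + 1
4 = 4×1 + 0
The gcd is 1. Working backward:
1 = 125 − 31·4
1 = −31·379 + 94·125
1 = 94·1262 − 313·379
Hence 379⁻¹ ≡ -313 ≡ 949 (mod 1262).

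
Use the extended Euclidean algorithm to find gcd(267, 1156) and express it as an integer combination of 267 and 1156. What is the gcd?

Apply Euclid's algorithm to 1156 and 267:
1156 = 4×267 + 88
267 = 3×88 + 3
88 = 29×3 + 1
3 = 3×1 + 0
gcd(267, 1156) = 1.
Express as a combination:
1 = 88 − 29·3
1 = −29·267 + 88·88
1 = 88·1156 − 381·267
So 1 = (88)·1156 + (-381)·267.

1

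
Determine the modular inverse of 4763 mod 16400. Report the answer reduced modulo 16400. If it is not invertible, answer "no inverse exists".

Extended Euclidean algorithm:
16400 = 3*4763 + 2111
4763 = 2*2111 + 541
2111 = 3*541 + 488
541 = 1*488 + 53
488 = 9*53 + 11
53 = 4*11 + 9
11 = 1*9 + 2
9 = 4*2 + 1
2 = 2*1 + 0
The gcd is 1. Working backward:
1 = 9 − 4·2
1 = −4·11 + 5·9
1 = 5·53 − 24·11
1 = −24·488 + 221·53
1 = 221·541 − 245·488
1 = −245·2111 + 956·541
1 = 956·4763 − 2157·2111
1 = −2157·16400 + 7427·4763
So 4763·7427 ≡ 1 (mod 16400).

7427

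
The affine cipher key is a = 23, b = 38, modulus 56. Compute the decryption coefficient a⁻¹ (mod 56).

Apply the Euclidean algorithm to 56 and 23:
56 = 2×23 + 10
23 = 2×10 + 3
10 = 3×3 + 1
3 = 3×1 + 0
gcd = 1, so the inverse exists. Back-substitute:
1 = 10 − 3·3
1 = −3·23 + 7·10
1 = 7·56 − 17·23
Hence 23⁻¹ ≡ -17 ≡ 39 (mod 56).

39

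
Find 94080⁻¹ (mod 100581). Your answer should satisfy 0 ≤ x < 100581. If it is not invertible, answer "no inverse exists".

Compute gcd(94080, 100581):
100581 = 1*94080 + 6501
94080 = 14*6501 + 3066
6501 = 2*3066 + 369
3066 = 8*369 + 114
369 = 3*114 + 27
114 = 4*27 + 6
27 = 4*6 + 3
6 = 2*3 + 0
The gcd is 3, not 1, hence no inverse exists.

no inverse exists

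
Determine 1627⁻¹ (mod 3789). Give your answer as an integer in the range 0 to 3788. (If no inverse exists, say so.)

517

Apply the Euclidean algorithm to 3789 and 1627:
3789 = 2*1627 + 535
1627 = 3*535 + 22
535 = 24*22 + 7
22 = 3*7 + 1
7 = 7*1 + 0
gcd = 1, so the inverse exists. Back-substitute:
1 = 22 − 3·7
1 = −3·535 + 73·22
1 = 73·1627 − 222·535
1 = −222·3789 + 517·1627
So 1627·517 ≡ 1 (mod 3789).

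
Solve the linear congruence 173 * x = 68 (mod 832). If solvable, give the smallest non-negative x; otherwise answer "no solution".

212

First find gcd(173, 832):
832 = 4*173 + 140
173 = 1*140 + 33
140 = 4*33 + 8
33 = 4*8 + 1
8 = 8*1 + 0
gcd = 1, so a unique solution mod 832 exists.
Back-substitute for the Bézout coefficients:
1 = 33 − 4·8
1 = −4·140 + 17·33
1 = 17·173 − 21·140
1 = −21·832 + 101·173
So 173·(101) ≡ 1 (mod 832), giving 173⁻¹ ≡ 101.
x ≡ 173⁻¹·68 ≡ 101·68 ≡ 212 (mod 832).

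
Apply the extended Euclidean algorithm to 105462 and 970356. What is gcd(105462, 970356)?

6

Repeated division:
970356 = 9*105462 + 21198
105462 = 4*21198 + 20670
21198 = 1*20670 + 528
20670 = 39*528 + 78
528 = 6*78 + 60
78 = 1*60 + 18
60 = 3*18 + 6
18 = 3*6 + 0
gcd(105462, 970356) = 6.
Express as a combination:
6 = 60 − 3·18
6 = −3·78 + 4·60
6 = 4·528 − 27·78
6 = −27·20670 + 1057·528
6 = 1057·21198 − 1084·20670
6 = −1084·105462 + 5393·21198
6 = 5393·970356 − 49621·105462
So 6 = (5393)·970356 + (-49621)·105462.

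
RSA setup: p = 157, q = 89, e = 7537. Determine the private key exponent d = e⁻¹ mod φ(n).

9169

φ(n) = (p−1)(q−1) = 156·88 = 13728.
Need d with 7537·d ≡ 1 (mod 13728). Apply the extended Euclidean algorithm:
13728 = 1·7537 + 6191
7537 = 1·6191 + 1346
6191 = 4·1346 + 807
1346 = 1·807 + 539
807 = 1·539 + 268
539 = 2·268 + 3
268 = 89·3 + 1
3 = 3·1 + 0
Back-substitute:
1 = 268 − 89·3
1 = −89·539 + 179·268
1 = 179·807 − 268·539
1 = −268·1346 + 447·807
1 = 447·6191 − 2056·1346
1 = −2056·7537 + 2503·6191
1 = 2503·13728 − 4559·7537
So 7537·(-4559) ≡ 1 (mod 13728), hence d ≡ -4559 ≡ 9169 (mod 13728).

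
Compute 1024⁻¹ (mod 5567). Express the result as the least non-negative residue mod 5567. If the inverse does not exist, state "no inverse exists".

2441

Run Euclid on (5567, 1024):
5567 = 5×1024 + 447
1024 = 2×447 + 130
447 = 3×130 + 57
130 = 2×57 + 16
57 = 3×16 + 9
16 = 1×9 + 7
9 = 1×7 + 2
7 = 3×2 + 1
2 = 2×1 + 0
The gcd is 1. Working backward:
1 = 7 − 3·2
1 = −3·9 + 4·7
1 = 4·16 − 7·9
1 = −7·57 + 25·16
1 = 25·130 − 57·57
1 = −57·447 + 196·130
1 = 196·1024 − 449·447
1 = −449·5567 + 2441·1024
So 1024·2441 ≡ 1 (mod 5567).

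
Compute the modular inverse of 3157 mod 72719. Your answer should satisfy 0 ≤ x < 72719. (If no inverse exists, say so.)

Apply the Euclidean algorithm to 72719 and 3157:
72719 = 23*3157 + 108
3157 = 29*108 + 25
108 = 4*25 + 8
25 = 3*8 + 1
8 = 8*1 + 0
gcd = 1, so the inverse exists. Back-substitute:
1 = 25 − 3·8
1 = −3·108 + 13·25
1 = 13·3157 − 380·108
1 = −380·72719 + 8753·3157
So 3157·8753 ≡ 1 (mod 72719).

8753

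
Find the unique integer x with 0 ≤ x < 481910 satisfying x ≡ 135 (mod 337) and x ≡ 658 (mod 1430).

Write x = 135 + 337·k. Then 337·k ≡ 658 − 135 ≡ 523 (mod 1430).
Need 337⁻¹ mod 1430. Extended Euclid on (1430, 337):
1430 = 4*337 + 82
337 = 4*82 + 9
82 = 9*9 + 1
9 = 9*1 + 0
Back-substitute:
1 = 82 − 9·9
1 = −9·337 + 37·82
1 = 37·1430 − 157·337
337⁻¹ ≡ 1273 (mod 1430), so k ≡ 1273·523 ≡ 829 (mod 1430).
x = 135 + 337·829 = 279508.

279508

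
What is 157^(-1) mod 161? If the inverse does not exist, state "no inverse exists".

Apply the Euclidean algorithm to 161 and 157:
161 = 1*157 + 4
157 = 39*4 + 1
4 = 4*1 + 0
The gcd is 1. Working backward:
1 = 157 − 39·4
1 = −39·161 + 40·157
So 157·40 ≡ 1 (mod 161).

40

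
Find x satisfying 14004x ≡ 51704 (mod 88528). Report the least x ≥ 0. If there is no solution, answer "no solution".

First find gcd(14004, 88528):
88528 = 6·14004 + 4504
14004 = 3·4504 + 492
4504 = 9·492 + 76
492 = 6·76 + 36
76 = 2·36 + 4
36 = 9·4 + 0
gcd = 4 and 4 | 51704, so solutions exist. Divide through by 4: 3501x ≡ 12926 (mod 22132).
Now find 3501⁻¹ mod 22132:
22132 = 6*3501 + 1126
3501 = 3*1126 + 123
1126 = 9*123 + 19
123 = 6*19 + 9
19 = 2*9 + 1
9 = 9*1 + 0
Back-substitute:
1 = 19 − 2·9
1 = −2·123 + 13·19
1 = 13·1126 − 119·123
1 = −119·3501 + 370·1126
1 = 370·22132 − 2339·3501
So 3501·(-2339) ≡ 1 (mod 22132), i.e. 3501⁻¹ ≡ 19793.
Then x ≡ 19793·12926 ≡ 20530 (mod 22132); the smallest non-negative solution is x = 20530.

20530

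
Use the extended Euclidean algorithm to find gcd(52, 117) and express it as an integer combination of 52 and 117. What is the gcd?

Apply Euclid's algorithm to 117 and 52:
117 = 2·52 + 13
52 = 4·13 + 0
gcd(52, 117) = 13.
Working backward:
13 = 117 − 2·52
So 13 = (1)·117 + (-2)·52.

13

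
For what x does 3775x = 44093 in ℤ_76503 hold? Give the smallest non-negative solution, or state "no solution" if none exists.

First find gcd(3775, 76503):
76503 = 20·3775 + 1003
3775 = 3·1003 + 766
1003 = 1·766 + 237
766 = 3·237 + 55
237 = 4·55 + 17
55 = 3·17 + 4
17 = 4·4 + 1
4 = 4·1 + 0
gcd = 1, so a unique solution mod 76503 exists.
Back-substitute for the Bézout coefficients:
1 = 17 − 4·4
1 = −4·55 + 13·17
1 = 13·237 − 56·55
1 = −56·766 + 181·237
1 = 181·1003 − 237·766
1 = −237·3775 + 892·1003
1 = 892·76503 − 18077·3775
So 3775·(-18077) ≡ 1 (mod 76503), giving 3775⁻¹ ≡ 58426.
x ≡ 3775⁻¹·44093 ≡ 58426·44093 ≡ 15596 (mod 76503).

15596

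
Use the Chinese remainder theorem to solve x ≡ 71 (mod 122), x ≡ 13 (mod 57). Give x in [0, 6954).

925

Write x = 71 + 122·k. Then 122·k ≡ 13 − 71 ≡ 56 (mod 57).
Need 122⁻¹ mod 57. Extended Euclid on (57, 8):
57 = 7·8 + 1
8 = 8·1 + 0
Back-substitute:
1 = 57 − 7·8
122⁻¹ ≡ 50 (mod 57), so k ≡ 50·56 ≡ 7 (mod 57).
x = 71 + 122·7 = 925.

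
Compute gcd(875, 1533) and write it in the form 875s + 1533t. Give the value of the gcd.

Repeated division:
1533 = 1×875 + 658
875 = 1×658 + 217
658 = 3×217 + 7
217 = 31×7 + 0
gcd(875, 1533) = 7.
Working backward:
7 = 658 − 3·217
7 = −3·875 + 4·658
7 = 4·1533 − 7·875
So 7 = (4)·1533 + (-7)·875.

7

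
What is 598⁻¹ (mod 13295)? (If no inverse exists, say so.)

Extended Euclidean algorithm:
13295 = 22*598 + 139
598 = 4*139 + 42
139 = 3*42 + 13
42 = 3*13 + 3
13 = 4*3 + 1
3 = 3*1 + 0
Since gcd(598, 13295) = 1, back-substitute to write 1 as a combination:
1 = 13 − 4·3
1 = −4·42 + 13·13
1 = 13·139 − 43·42
1 = −43·598 + 185·139
1 = 185·13295 − 4113·598
Hence 598⁻¹ ≡ -4113 ≡ 9182 (mod 13295).

9182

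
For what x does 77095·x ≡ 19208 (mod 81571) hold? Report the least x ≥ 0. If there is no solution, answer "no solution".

First find gcd(77095, 81571):
81571 = 1*77095 + 4476
77095 = 17*4476 + 1003
4476 = 4*1003 + 464
1003 = 2*464 + 75
464 = 6*75 + 14
75 = 5*14 + 5
14 = 2*5 + 4
5 = 1*4 + 1
4 = 4*1 + 0
gcd = 1, so a unique solution mod 81571 exists.
Back-substitute for the Bézout coefficients:
1 = 5 − 4
1 = −14 + 3·5
1 = 3·75 − 16·14
1 = −16·464 + 99·75
1 = 99·1003 − 214·464
1 = −214·4476 + 955·1003
1 = 955·77095 − 16449·4476
1 = −16449·81571 + 17404·77095
So 77095·(17404) ≡ 1 (mod 81571), giving 77095⁻¹ ≡ 17404.
x ≡ 77095⁻¹·19208 ≡ 17404·19208 ≡ 18074 (mod 81571).

18074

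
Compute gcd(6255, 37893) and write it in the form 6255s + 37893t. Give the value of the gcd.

Apply Euclid's algorithm to 37893 and 6255:
37893 = 6×6255 + 363
6255 = 17×363 + 84
363 = 4×84 + 27
84 = 3×27 + 3
27 = 9×3 + 0
gcd(6255, 37893) = 3.
Working backward:
3 = 84 − 3·27
3 = −3·363 + 13·84
3 = 13·6255 − 224·363
3 = −224·37893 + 1357·6255
So 3 = (-224)·37893 + (1357)·6255.

3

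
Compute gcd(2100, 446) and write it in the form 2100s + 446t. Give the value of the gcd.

2

Apply Euclid's algorithm to 2100 and 446:
2100 = 4·446 + 316
446 = 1·316 + 130
316 = 2·130 + 56
130 = 2·56 + 18
56 = 3·18 + 2
18 = 9·2 + 0
gcd(2100, 446) = 2.
Working backward:
2 = 56 − 3·18
2 = −3·130 + 7·56
2 = 7·316 − 17·130
2 = −17·446 + 24·316
2 = 24·2100 − 113·446
So 2 = (24)·2100 + (-113)·446.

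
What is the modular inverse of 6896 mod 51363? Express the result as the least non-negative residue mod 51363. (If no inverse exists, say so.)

45680

Apply the Euclidean algorithm to 51363 and 6896:
51363 = 7×6896 + 3091
6896 = 2×3091 + 714
3091 = 4×714 + 235
714 = 3×235 + 9
235 = 26×9 + 1
9 = 9×1 + 0
The gcd is 1. Working backward:
1 = 235 − 26·9
1 = −26·714 + 79·235
1 = 79·3091 − 342·714
1 = −342·6896 + 763·3091
1 = 763·51363 − 5683·6896
Hence 6896⁻¹ ≡ -5683 ≡ 45680 (mod 51363).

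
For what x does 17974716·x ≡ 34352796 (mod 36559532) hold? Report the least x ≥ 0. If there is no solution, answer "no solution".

First find gcd(17974716, 36559532):
36559532 = 2*17974716 + 610100
17974716 = 29*610100 + 281816
610100 = 2*281816 + 46468
281816 = 6*46468 + 3008
46468 = 15*3008 + 1348
3008 = 2*1348 + 312
1348 = 4*312 + 100
312 = 3*100 + 12
100 = 8*12 + 4
12 = 3*4 + 0
gcd = 4 and 4 | 34352796, so solutions exist. Divide through by 4: 4493679x ≡ 8588199 (mod 9139883).
Now find 4493679⁻¹ mod 9139883:
9139883 = 2×4493679 + 152525
4493679 = 29×152525 + 70454
152525 = 2×70454 + 11617
70454 = 6×11617 + 752
11617 = 15×752 + 337
752 = 2×337 + 78
337 = 4×78 + 25
78 = 3×25 + 3
25 = 8×3 + 1
3 = 3×1 + 0
Back-substitute:
1 = 25 − 8·3
1 = −8·78 + 25·25
1 = 25·337 − 108·78
1 = −108·752 + 241·337
1 = 241·11617 − 3723·752
1 = −3723·70454 + 22579·11617
1 = 22579·152525 − 48881·70454
1 = −48881·4493679 + 1440128·152525
1 = 1440128·9139883 − 2929137·4493679
So 4493679·(-2929137) ≡ 1 (mod 9139883), i.e. 4493679⁻¹ ≡ 6210746.
Then x ≡ 6210746·8588199 ≡ 8422542 (mod 9139883); the smallest non-negative solution is x = 8422542.

8422542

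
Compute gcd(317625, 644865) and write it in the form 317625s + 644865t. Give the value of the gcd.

15

Repeated division:
644865 = 2*317625 + 9615
317625 = 33*9615 + 330
9615 = 29*330 + 45
330 = 7*45 + 15
45 = 3*15 + 0
gcd(317625, 644865) = 15.
Working backward:
15 = 330 − 7·45
15 = −7·9615 + 204·330
15 = 204·317625 − 6739·9615
15 = −6739·644865 + 13682·317625
So 15 = (-6739)·644865 + (13682)·317625.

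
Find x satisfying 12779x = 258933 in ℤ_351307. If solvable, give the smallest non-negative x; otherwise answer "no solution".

43401

First find gcd(12779, 351307):
351307 = 27×12779 + 6274
12779 = 2×6274 + 231
6274 = 27×231 + 37
231 = 6×37 + 9
37 = 4×9 + 1
9 = 9×1 + 0
gcd = 1, so a unique solution mod 351307 exists.
Back-substitute for the Bézout coefficients:
1 = 37 − 4·9
1 = −4·231 + 25·37
1 = 25·6274 − 679·231
1 = −679·12779 + 1383·6274
1 = 1383·351307 − 38020·12779
So 12779·(-38020) ≡ 1 (mod 351307), giving 12779⁻¹ ≡ 313287.
x ≡ 12779⁻¹·258933 ≡ 313287·258933 ≡ 43401 (mod 351307).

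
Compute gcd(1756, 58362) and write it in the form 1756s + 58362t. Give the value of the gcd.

Repeated division:
58362 = 33*1756 + 414
1756 = 4*414 + 100
414 = 4*100 + 14
100 = 7*14 + 2
14 = 7*2 + 0
gcd(1756, 58362) = 2.
Working backward:
2 = 100 − 7·14
2 = −7·414 + 29·100
2 = 29·1756 − 123·414
2 = −123·58362 + 4088·1756
So 2 = (-123)·58362 + (4088)·1756.

2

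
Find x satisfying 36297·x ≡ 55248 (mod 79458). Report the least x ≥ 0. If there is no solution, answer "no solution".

23136

First find gcd(36297, 79458):
79458 = 2*36297 + 6864
36297 = 5*6864 + 1977
6864 = 3*1977 + 933
1977 = 2*933 + 111
933 = 8*111 + 45
111 = 2*45 + 21
45 = 2*21 + 3
21 = 7*3 + 0
gcd = 3 and 3 | 55248, so solutions exist. Divide through by 3: 12099x ≡ 18416 (mod 26486).
Now find 12099⁻¹ mod 26486:
26486 = 2·12099 + 2288
12099 = 5·2288 + 659
2288 = 3·659 + 311
659 = 2·311 + 37
311 = 8·37 + 15
37 = 2·15 + 7
15 = 2·7 + 1
7 = 7·1 + 0
Back-substitute:
1 = 15 − 2·7
1 = −2·37 + 5·15
1 = 5·311 − 42·37
1 = −42·659 + 89·311
1 = 89·2288 − 309·659
1 = −309·12099 + 1634·2288
1 = 1634·26486 − 3577·12099
So 12099·(-3577) ≡ 1 (mod 26486), i.e. 12099⁻¹ ≡ 22909.
Then x ≡ 22909·18416 ≡ 23136 (mod 26486); the smallest non-negative solution is x = 23136.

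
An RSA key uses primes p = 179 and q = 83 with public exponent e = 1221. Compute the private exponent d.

φ(n) = (p−1)(q−1) = 178·82 = 14596.
Need d with 1221·d ≡ 1 (mod 14596). Apply the extended Euclidean algorithm:
14596 = 11×1221 + 1165
1221 = 1×1165 + 56
1165 = 20×56 + 45
56 = 1×45 + 11
45 = 4×11 + 1
11 = 11×1 + 0
Back-substitute:
1 = 45 − 4·11
1 = −4·56 + 5·45
1 = 5·1165 − 104·56
1 = −104·1221 + 109·1165
1 = 109·14596 − 1303·1221
So 1221·(-1303) ≡ 1 (mod 14596), hence d ≡ -1303 ≡ 13293 (mod 14596).

13293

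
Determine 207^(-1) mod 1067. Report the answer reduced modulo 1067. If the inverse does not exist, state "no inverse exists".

Apply the Euclidean algorithm to 1067 and 207:
1067 = 5*207 + 32
207 = 6*32 + 15
32 = 2*15 + 2
15 = 7*2 + 1
2 = 2*1 + 0
gcd = 1, so the inverse exists. Back-substitute:
1 = 15 − 7·2
1 = −7·32 + 15·15
1 = 15·207 − 97·32
1 = −97·1067 + 500·207
So 207·500 ≡ 1 (mod 1067).

500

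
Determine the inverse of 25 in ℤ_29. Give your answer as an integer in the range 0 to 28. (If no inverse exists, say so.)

gcd(29, 25) by repeated division:
29 = 1×25 + 4
25 = 6×4 + 1
4 = 4×1 + 0
Since gcd(25, 29) = 1, back-substitute to write 1 as a combination:
1 = 25 − 6·4
1 = −6·29 + 7·25
So 25·7 ≡ 1 (mod 29).

7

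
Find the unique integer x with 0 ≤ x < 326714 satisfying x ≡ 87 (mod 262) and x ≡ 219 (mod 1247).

65063

Write x = 87 + 262·k. Then 262·k ≡ 219 − 87 ≡ 132 (mod 1247).
Need 262⁻¹ mod 1247. Extended Euclid on (1247, 262):
1247 = 4·262 + 199
262 = 1·199 + 63
199 = 3·63 + 10
63 = 6·10 + 3
10 = 3·3 + 1
3 = 3·1 + 0
Back-substitute:
1 = 10 − 3·3
1 = −3·63 + 19·10
1 = 19·199 − 60·63
1 = −60·262 + 79·199
1 = 79·1247 − 376·262
262⁻¹ ≡ 871 (mod 1247), so k ≡ 871·132 ≡ 248 (mod 1247).
x = 87 + 262·248 = 65063.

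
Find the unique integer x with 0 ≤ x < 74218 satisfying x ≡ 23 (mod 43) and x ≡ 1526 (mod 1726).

51580

Write x = 23 + 43·k. Then 43·k ≡ 1526 − 23 ≡ 1503 (mod 1726).
Need 43⁻¹ mod 1726. Extended Euclid on (1726, 43):
1726 = 40*43 + 6
43 = 7*6 + 1
6 = 6*1 + 0
Back-substitute:
1 = 43 − 7·6
1 = −7·1726 + 281·43
43⁻¹ ≡ 281 (mod 1726), so k ≡ 281·1503 ≡ 1199 (mod 1726).
x = 23 + 43·1199 = 51580.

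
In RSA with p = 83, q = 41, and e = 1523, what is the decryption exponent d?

827

φ(n) = (p−1)(q−1) = 82·40 = 3280.
Need d with 1523·d ≡ 1 (mod 3280). Apply the extended Euclidean algorithm:
3280 = 2·1523 + 234
1523 = 6·234 + 119
234 = 1·119 + 115
119 = 1·115 + 4
115 = 28·4 + 3
4 = 1·3 + 1
3 = 3·1 + 0
Back-substitute:
1 = 4 − 3
1 = −115 + 29·4
1 = 29·119 − 30·115
1 = −30·234 + 59·119
1 = 59·1523 − 384·234
1 = −384·3280 + 827·1523
So 1523·827 ≡ 1 (mod 3280), hence d = 827.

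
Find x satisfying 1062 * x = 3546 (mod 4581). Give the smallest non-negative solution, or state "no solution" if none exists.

150

First find gcd(1062, 4581):
4581 = 4·1062 + 333
1062 = 3·333 + 63
333 = 5·63 + 18
63 = 3·18 + 9
18 = 2·9 + 0
gcd = 9 and 9 | 3546, so solutions exist. Divide through by 9: 118x ≡ 394 (mod 509).
Now find 118⁻¹ mod 509:
509 = 4*118 + 37
118 = 3*37 + 7
37 = 5*7 + 2
7 = 3*2 + 1
2 = 2*1 + 0
Back-substitute:
1 = 7 − 3·2
1 = −3·37 + 16·7
1 = 16·118 − 51·37
1 = −51·509 + 220·118
So 118⁻¹ ≡ 220 (mod 509).
Then x ≡ 220·394 ≡ 150 (mod 509); the smallest non-negative solution is x = 150.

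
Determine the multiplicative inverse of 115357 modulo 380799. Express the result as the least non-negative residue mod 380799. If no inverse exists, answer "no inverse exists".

Apply the Euclidean algorithm to 380799 and 115357:
380799 = 3·115357 + 34728
115357 = 3·34728 + 11173
34728 = 3·11173 + 1209
11173 = 9·1209 + 292
1209 = 4·292 + 41
292 = 7·41 + 5
41 = 8·5 + 1
5 = 5·1 + 0
The gcd is 1. Working backward:
1 = 41 − 8·5
1 = −8·292 + 57·41
1 = 57·1209 − 236·292
1 = −236·11173 + 2181·1209
1 = 2181·34728 − 6779·11173
1 = −6779·115357 + 22518·34728
1 = 22518·380799 − 74333·115357
So 115357·(-74333) ≡ 1 (mod 380799), and -74333 ≡ 306466 (mod 380799).

306466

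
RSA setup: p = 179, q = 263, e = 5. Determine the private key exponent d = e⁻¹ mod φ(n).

φ(n) = (p−1)(q−1) = 178·262 = 46636.
Need d with 5·d ≡ 1 (mod 46636). Apply the extended Euclidean algorithm:
46636 = 9327·5 + 1
5 = 5·1 + 0
Back-substitute:
1 = 46636 − 9327·5
So 5·(-9327) ≡ 1 (mod 46636), hence d ≡ -9327 ≡ 37309 (mod 46636).

37309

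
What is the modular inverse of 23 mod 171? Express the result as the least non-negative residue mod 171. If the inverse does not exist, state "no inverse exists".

119

Run Euclid on (171, 23):
171 = 7*23 + 10
23 = 2*10 + 3
10 = 3*3 + 1
3 = 3*1 + 0
The gcd is 1. Working backward:
1 = 10 − 3·3
1 = −3·23 + 7·10
1 = 7·171 − 52·23
Hence 23⁻¹ ≡ -52 ≡ 119 (mod 171).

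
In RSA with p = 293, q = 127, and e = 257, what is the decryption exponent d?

13457

φ(n) = (p−1)(q−1) = 292·126 = 36792.
Need d with 257·d ≡ 1 (mod 36792). Apply the extended Euclidean algorithm:
36792 = 143*257 + 41
257 = 6*41 + 11
41 = 3*11 + 8
11 = 1*8 + 3
8 = 2*3 + 2
3 = 1*2 + 1
2 = 2*1 + 0
Back-substitute:
1 = 3 − 2
1 = −8 + 3·3
1 = 3·11 − 4·8
1 = −4·41 + 15·11
1 = 15·257 − 94·41
1 = −94·36792 + 13457·257
So 257·13457 ≡ 1 (mod 36792), hence d = 13457.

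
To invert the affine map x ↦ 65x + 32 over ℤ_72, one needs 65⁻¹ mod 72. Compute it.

41

Apply the Euclidean algorithm to 72 and 65:
72 = 1×65 + 7
65 = 9×7 + 2
7 = 3×2 + 1
2 = 2×1 + 0
The gcd is 1. Working backward:
1 = 7 − 3·2
1 = −3·65 + 28·7
1 = 28·72 − 31·65
So 65·(-31) ≡ 1 (mod 72), and -31 ≡ 41 (mod 72).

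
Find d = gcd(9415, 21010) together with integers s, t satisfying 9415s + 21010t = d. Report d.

5

Repeated division:
21010 = 2·9415 + 2180
9415 = 4·2180 + 695
2180 = 3·695 + 95
695 = 7·95 + 30
95 = 3·30 + 5
30 = 6·5 + 0
gcd(9415, 21010) = 5.
Back-substituting:
5 = 95 − 3·30
5 = −3·695 + 22·95
5 = 22·2180 − 69·695
5 = −69·9415 + 298·2180
5 = 298·21010 − 665·9415
So 5 = (298)·21010 + (-665)·9415.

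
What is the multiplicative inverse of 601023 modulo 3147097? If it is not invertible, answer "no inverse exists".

2560089

Extended Euclidean algorithm:
3147097 = 5×601023 + 141982
601023 = 4×141982 + 33095
141982 = 4×33095 + 9602
33095 = 3×9602 + 4289
9602 = 2×4289 + 1024
4289 = 4×1024 + 193
1024 = 5×193 + 59
193 = 3×59 + 16
59 = 3×16 + 11
16 = 1×11 + 5
11 = 2×5 + 1
5 = 5×1 + 0
gcd = 1, so the inverse exists. Back-substitute:
1 = 11 − 2·5
1 = −2·16 + 3·11
1 = 3·59 − 11·16
1 = −11·193 + 36·59
1 = 36·1024 − 191·193
1 = −191·4289 + 800·1024
1 = 800·9602 − 1791·4289
1 = −1791·33095 + 6173·9602
1 = 6173·141982 − 26483·33095
1 = −26483·601023 + 112105·141982
1 = 112105·3147097 − 587008·601023
Hence 601023⁻¹ ≡ -587008 ≡ 2560089 (mod 3147097).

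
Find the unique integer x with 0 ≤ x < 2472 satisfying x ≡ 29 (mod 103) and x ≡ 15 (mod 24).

Write x = 29 + 103·k. Then 103·k ≡ 15 − 29 ≡ 10 (mod 24).
Need 103⁻¹ mod 24. Extended Euclid on (24, 7):
24 = 3×7 + 3
7 = 2×3 + 1
3 = 3×1 + 0
Back-substitute:
1 = 7 − 2·3
1 = −2·24 + 7·7
103⁻¹ ≡ 7 (mod 24), so k ≡ 7·10 ≡ 22 (mod 24).
x = 29 + 103·22 = 2295.

2295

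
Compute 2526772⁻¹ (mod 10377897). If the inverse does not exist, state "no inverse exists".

5095654

Apply the Euclidean algorithm to 10377897 and 2526772:
10377897 = 4×2526772 + 270809
2526772 = 9×270809 + 89491
270809 = 3×89491 + 2336
89491 = 38×2336 + 723
2336 = 3×723 + 167
723 = 4×167 + 55
167 = 3×55 + 2
55 = 27×2 + 1
2 = 2×1 + 0
Since gcd(2526772, 10377897) = 1, back-substitute to write 1 as a combination:
1 = 55 − 27·2
1 = −27·167 + 82·55
1 = 82·723 − 355·167
1 = −355·2336 + 1147·723
1 = 1147·89491 − 43941·2336
1 = −43941·270809 + 132970·89491
1 = 132970·2526772 − 1240671·270809
1 = −1240671·10377897 + 5095654·2526772
So 2526772·5095654 ≡ 1 (mod 10377897).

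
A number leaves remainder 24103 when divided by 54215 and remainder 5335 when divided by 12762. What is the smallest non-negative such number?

Write x = 24103 + 54215·k. Then 54215·k ≡ 5335 − 24103 ≡ 6756 (mod 12762).
Need 54215⁻¹ mod 12762. Extended Euclid on (12762, 3167):
12762 = 4·3167 + 94
3167 = 33·94 + 65
94 = 1·65 + 29
65 = 2·29 + 7
29 = 4·7 + 1
7 = 7·1 + 0
Back-substitute:
1 = 29 − 4·7
1 = −4·65 + 9·29
1 = 9·94 − 13·65
1 = −13·3167 + 438·94
1 = 438·12762 − 1765·3167
54215⁻¹ ≡ 10997 (mod 12762), so k ≡ 10997·6756 ≡ 8130 (mod 12762).
x = 24103 + 54215·8130 = 440792053.

440792053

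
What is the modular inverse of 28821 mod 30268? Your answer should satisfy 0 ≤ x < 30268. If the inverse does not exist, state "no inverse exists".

23909

Apply the Euclidean algorithm to 30268 and 28821:
30268 = 1*28821 + 1447
28821 = 19*1447 + 1328
1447 = 1*1328 + 119
1328 = 11*119 + 19
119 = 6*19 + 5
19 = 3*5 + 4
5 = 1*4 + 1
4 = 4*1 + 0
Since gcd(28821, 30268) = 1, back-substitute to write 1 as a combination:
1 = 5 − 4
1 = −19 + 4·5
1 = 4·119 − 25·19
1 = −25·1328 + 279·119
1 = 279·1447 − 304·1328
1 = −304·28821 + 6055·1447
1 = 6055·30268 − 6359·28821
Hence 28821⁻¹ ≡ -6359 ≡ 23909 (mod 30268).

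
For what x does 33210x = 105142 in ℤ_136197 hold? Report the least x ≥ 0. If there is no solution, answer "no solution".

gcd(33210, 136197):
136197 = 4·33210 + 3357
33210 = 9·3357 + 2997
3357 = 1·2997 + 360
2997 = 8·360 + 117
360 = 3·117 + 9
117 = 13·9 + 0
gcd = 9, but 9 ∤ 105142, so the congruence has no solution.

no solution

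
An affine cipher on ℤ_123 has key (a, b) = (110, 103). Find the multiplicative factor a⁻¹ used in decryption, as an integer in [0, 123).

104

Apply the Euclidean algorithm to 123 and 110:
123 = 1·110 + 13
110 = 8·13 + 6
13 = 2·6 + 1
6 = 6·1 + 0
gcd = 1, so the inverse exists. Back-substitute:
1 = 13 − 2·6
1 = −2·110 + 17·13
1 = 17·123 − 19·110
So 110·(-19) ≡ 1 (mod 123), and -19 ≡ 104 (mod 123).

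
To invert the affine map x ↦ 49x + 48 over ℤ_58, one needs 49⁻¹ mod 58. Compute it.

45

gcd(58, 49) by repeated division:
58 = 1×49 + 9
49 = 5×9 + 4
9 = 2×4 + 1
4 = 4×1 + 0
The gcd is 1. Working backward:
1 = 9 − 2·4
1 = −2·49 + 11·9
1 = 11·58 − 13·49
So 49·(-13) ≡ 1 (mod 58), and -13 ≡ 45 (mod 58).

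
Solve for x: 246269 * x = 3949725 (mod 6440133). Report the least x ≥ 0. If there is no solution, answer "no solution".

1984470

First find gcd(246269, 6440133):
6440133 = 26*246269 + 37139
246269 = 6*37139 + 23435
37139 = 1*23435 + 13704
23435 = 1*13704 + 9731
13704 = 1*9731 + 3973
9731 = 2*3973 + 1785
3973 = 2*1785 + 403
1785 = 4*403 + 173
403 = 2*173 + 57
173 = 3*57 + 2
57 = 28*2 + 1
2 = 2*1 + 0
gcd = 1, so a unique solution mod 6440133 exists.
Back-substitute for the Bézout coefficients:
1 = 57 − 28·2
1 = −28·173 + 85·57
1 = 85·403 − 198·173
1 = −198·1785 + 877·403
1 = 877·3973 − 1952·1785
1 = −1952·9731 + 4781·3973
1 = 4781·13704 − 6733·9731
1 = −6733·23435 + 11514·13704
1 = 11514·37139 − 18247·23435
1 = −18247·246269 + 120996·37139
1 = 120996·6440133 − 3164143·246269
So 246269·(-3164143) ≡ 1 (mod 6440133), giving 246269⁻¹ ≡ 3275990.
x ≡ 246269⁻¹·3949725 ≡ 3275990·3949725 ≡ 1984470 (mod 6440133).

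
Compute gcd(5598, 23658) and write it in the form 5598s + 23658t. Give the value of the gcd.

Repeated division:
23658 = 4*5598 + 1266
5598 = 4*1266 + 534
1266 = 2*534 + 198
534 = 2*198 + 138
198 = 1*138 + 60
138 = 2*60 + 18
60 = 3*18 + 6
18 = 3*6 + 0
gcd(5598, 23658) = 6.
Back-substituting:
6 = 60 − 3·18
6 = −3·138 + 7·60
6 = 7·198 − 10·138
6 = −10·534 + 27·198
6 = 27·1266 − 64·534
6 = −64·5598 + 283·1266
6 = 283·23658 − 1196·5598
So 6 = (283)·23658 + (-1196)·5598.

6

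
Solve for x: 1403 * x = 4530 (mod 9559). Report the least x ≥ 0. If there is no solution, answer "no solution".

First find gcd(1403, 9559):
9559 = 6·1403 + 1141
1403 = 1·1141 + 262
1141 = 4·262 + 93
262 = 2·93 + 76
93 = 1·76 + 17
76 = 4·17 + 8
17 = 2·8 + 1
8 = 8·1 + 0
gcd = 1, so a unique solution mod 9559 exists.
Back-substitute for the Bézout coefficients:
1 = 17 − 2·8
1 = −2·76 + 9·17
1 = 9·93 − 11·76
1 = −11·262 + 31·93
1 = 31·1141 − 135·262
1 = −135·1403 + 166·1141
1 = 166·9559 − 1131·1403
So 1403·(-1131) ≡ 1 (mod 9559), giving 1403⁻¹ ≡ 8428.
x ≡ 1403⁻¹·4530 ≡ 8428·4530 ≡ 194 (mod 9559).

194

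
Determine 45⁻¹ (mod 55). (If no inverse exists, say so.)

no inverse exists

Euclidean algorithm on 55, 45:
55 = 1·45 + 10
45 = 4·10 + 5
10 = 2·5 + 0
Since gcd = 5 > 1, 45 is not a unit mod 55.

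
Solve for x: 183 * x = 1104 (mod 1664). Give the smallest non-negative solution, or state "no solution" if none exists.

First find gcd(183, 1664):
1664 = 9·183 + 17
183 = 10·17 + 13
17 = 1·13 + 4
13 = 3·4 + 1
4 = 4·1 + 0
gcd = 1, so a unique solution mod 1664 exists.
Back-substitute for the Bézout coefficients:
1 = 13 − 3·4
1 = −3·17 + 4·13
1 = 4·183 − 43·17
1 = −43·1664 + 391·183
So 183·(391) ≡ 1 (mod 1664), giving 183⁻¹ ≡ 391.
x ≡ 183⁻¹·1104 ≡ 391·1104 ≡ 688 (mod 1664).

688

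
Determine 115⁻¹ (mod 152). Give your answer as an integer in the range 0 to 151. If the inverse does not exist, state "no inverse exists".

gcd(152, 115) by repeated division:
152 = 1×115 + 37
115 = 3×37 + 4
37 = 9×4 + 1
4 = 4×1 + 0
The gcd is 1. Working backward:
1 = 37 − 9·4
1 = −9·115 + 28·37
1 = 28·152 − 37·115
Thus 115·(-37) ≡ 1 (mod 152); reducing, -37 mod 152 = 115.

115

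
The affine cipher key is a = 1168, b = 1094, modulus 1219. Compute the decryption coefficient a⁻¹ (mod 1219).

239

Extended Euclidean algorithm:
1219 = 1·1168 + 51
1168 = 22·51 + 46
51 = 1·46 + 5
46 = 9·5 + 1
5 = 5·1 + 0
gcd = 1, so the inverse exists. Back-substitute:
1 = 46 − 9·5
1 = −9·51 + 10·46
1 = 10·1168 − 229·51
1 = −229·1219 + 239·1168
So 1168·239 ≡ 1 (mod 1219).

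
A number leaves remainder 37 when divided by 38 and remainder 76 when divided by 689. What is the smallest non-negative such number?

10411

Write x = 37 + 38·k. Then 38·k ≡ 76 − 37 ≡ 39 (mod 689).
Need 38⁻¹ mod 689. Extended Euclid on (689, 38):
689 = 18×38 + 5
38 = 7×5 + 3
5 = 1×3 + 2
3 = 1×2 + 1
2 = 2×1 + 0
Back-substitute:
1 = 3 − 2
1 = −5 + 2·3
1 = 2·38 − 15·5
1 = −15·689 + 272·38
38⁻¹ ≡ 272 (mod 689), so k ≡ 272·39 ≡ 273 (mod 689).
x = 37 + 38·273 = 10411.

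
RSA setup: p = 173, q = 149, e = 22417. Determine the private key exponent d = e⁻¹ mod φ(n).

9457

φ(n) = (p−1)(q−1) = 172·148 = 25456.
Need d with 22417·d ≡ 1 (mod 25456). Apply the extended Euclidean algorithm:
25456 = 1*22417 + 3039
22417 = 7*3039 + 1144
3039 = 2*1144 + 751
1144 = 1*751 + 393
751 = 1*393 + 358
393 = 1*358 + 35
358 = 10*35 + 8
35 = 4*8 + 3
8 = 2*3 + 2
3 = 1*2 + 1
2 = 2*1 + 0
Back-substitute:
1 = 3 − 2
1 = −8 + 3·3
1 = 3·35 − 13·8
1 = −13·358 + 133·35
1 = 133·393 − 146·358
1 = −146·751 + 279·393
1 = 279·1144 − 425·751
1 = −425·3039 + 1129·1144
1 = 1129·22417 − 8328·3039
1 = −8328·25456 + 9457·22417
So 22417·9457 ≡ 1 (mod 25456), hence d = 9457.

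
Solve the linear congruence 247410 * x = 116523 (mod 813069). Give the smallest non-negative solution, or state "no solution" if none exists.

40695

First find gcd(247410, 813069):
813069 = 3*247410 + 70839
247410 = 3*70839 + 34893
70839 = 2*34893 + 1053
34893 = 33*1053 + 144
1053 = 7*144 + 45
144 = 3*45 + 9
45 = 5*9 + 0
gcd = 9 and 9 | 116523, so solutions exist. Divide through by 9: 27490x ≡ 12947 (mod 90341).
Now find 27490⁻¹ mod 90341:
90341 = 3*27490 + 7871
27490 = 3*7871 + 3877
7871 = 2*3877 + 117
3877 = 33*117 + 16
117 = 7*16 + 5
16 = 3*5 + 1
5 = 5*1 + 0
Back-substitute:
1 = 16 − 3·5
1 = −3·117 + 22·16
1 = 22·3877 − 729·117
1 = −729·7871 + 1480·3877
1 = 1480·27490 − 5169·7871
1 = −5169·90341 + 16987·27490
So 27490⁻¹ ≡ 16987 (mod 90341).
Then x ≡ 16987·12947 ≡ 40695 (mod 90341); the smallest non-negative solution is x = 40695.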